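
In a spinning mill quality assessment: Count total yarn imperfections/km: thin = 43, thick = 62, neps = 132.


Formula: Total = thin places + thick places + neps
Total = 43 + 62 + 132
Total = 237 imperfections/km

237 imperfections/km


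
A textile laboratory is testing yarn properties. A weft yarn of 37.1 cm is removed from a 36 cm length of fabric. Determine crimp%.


Formula: Crimp% = ((L_yarn - L_fabric) / L_fabric) * 100
Step 1: Extension = 37.1 - 36 = 1.1 cm
Step 2: Crimp% = (1.1 / 36) * 100
Step 3: Crimp% = 0.030556 * 100 = 3.0556% ≈ 3.1%

3.1%


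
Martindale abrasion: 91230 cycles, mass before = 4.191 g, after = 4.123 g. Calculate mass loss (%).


Formula: Mass loss% = ((m_before - m_after) / m_before) * 100
Step 1: Mass loss = 4.191 - 4.123 = 0.068 g
Step 2: Ratio = 0.068 / 4.191 = 0.0162252
Step 3: Mass loss% = 0.0162252 * 100 = 1.62252% ≈ 1.62%

1.62%


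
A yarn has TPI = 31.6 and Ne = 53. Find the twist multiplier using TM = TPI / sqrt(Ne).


Formula: TM = TPI / sqrt(Ne)
Step 1: sqrt(Ne) = sqrt(53) = 7.2801
Step 2: TM = 31.6 / 7.2801 = 4.34

4.34 TM


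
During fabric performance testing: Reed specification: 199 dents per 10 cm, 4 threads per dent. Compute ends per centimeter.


Formula: EPC = (dents per 10 cm * ends per dent) / 10
Step 1: Total ends per 10 cm = 199 * 4 = 796
Step 2: EPC = 796 / 10 = 79.6 ends/cm

79.6 ends/cm


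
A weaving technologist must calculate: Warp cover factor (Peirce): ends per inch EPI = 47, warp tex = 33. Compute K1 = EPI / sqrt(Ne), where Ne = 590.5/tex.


Formula: K1 = EPI / sqrt(Ne), with Ne = 590.5 / tex_warp
Step 1: Ne = 590.5 / 33 = 17.894
Step 2: sqrt(Ne) = sqrt(17.894) = 4.2301
Step 3: K1 = 47 / 4.2301 = 11.1

11.1


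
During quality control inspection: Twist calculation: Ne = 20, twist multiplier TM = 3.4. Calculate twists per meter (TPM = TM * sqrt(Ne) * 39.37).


Formula: TPM = TM * sqrt(Ne) * 39.37
Step 1: sqrt(Ne) = sqrt(20) = 4.4721
Step 2: TM * sqrt(Ne) = 3.4 * 4.4721 = 15.2051
Step 3: TPM = 15.2051 * 39.37 = 599 twists/m

599 twists/m


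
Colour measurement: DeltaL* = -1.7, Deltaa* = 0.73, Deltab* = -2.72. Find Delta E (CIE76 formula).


Formula: Delta E = sqrt(dL*^2 + da*^2 + db*^2)
Step 1: dL*^2 = (-1.7)^2 = 2.89
Step 2: da*^2 = 0.73^2 = 0.5329
Step 3: db*^2 = (-2.72)^2 = 7.3984
Step 4: Sum = 2.89 + 0.5329 + 7.3984 = 10.8213
Step 5: Delta E = sqrt(10.8213) = 3.29

3.29 Delta E


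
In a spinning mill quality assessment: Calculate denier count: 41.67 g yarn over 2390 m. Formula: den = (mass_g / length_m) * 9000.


Formula: den = (mass_g / length_m) * 9000
Substituting: den = (41.67 / 2390) * 9000
Intermediate: 41.67 / 2390 = 0.01743515 g/m
den = 0.01743515 * 9000 = 156.9 denier

156.9 denier


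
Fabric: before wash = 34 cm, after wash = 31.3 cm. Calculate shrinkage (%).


Formula: Shrinkage% = ((L_before - L_after) / L_before) * 100
Step 1: Shrinkage = 34 - 31.3 = 2.7 cm
Step 2: Shrinkage% = (2.7 / 34) * 100
Step 3: Shrinkage% = 0.079412 * 100 = 7.9412% ≈ 7.9%

7.9%


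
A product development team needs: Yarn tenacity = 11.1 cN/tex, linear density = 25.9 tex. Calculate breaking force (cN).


Formula: Breaking force = Tenacity * Linear density
F = 11.1 cN/tex * 25.9 tex
F = 287.49 cN

287.49 cN


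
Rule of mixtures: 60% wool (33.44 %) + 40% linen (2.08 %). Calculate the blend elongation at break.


Formula: Blend property = (fraction_A * property_A) + (fraction_B * property_B)
Step 1: Contribution A = 60/100 * 33.44 % = 20.064 %
Step 2: Contribution B = 40/100 * 2.08 % = 0.832 %
Step 3: Blend elongation at break = 20.064 + 0.832 = 20.896 %

20.896 %


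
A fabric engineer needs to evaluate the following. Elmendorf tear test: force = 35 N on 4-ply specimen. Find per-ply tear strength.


Formula: Per-ply strength = Total force / Number of plies
Per-ply = 35 N / 4
Per-ply = 8.75 N

8.75 N


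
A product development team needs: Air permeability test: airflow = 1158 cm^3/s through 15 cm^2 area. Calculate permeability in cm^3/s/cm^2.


Formula: Air Permeability = Airflow / Test Area
AP = 1158 cm^3/s / 15 cm^2
AP = 77.2 cm^3/s/cm^2

77.2 cm^3/s/cm^2


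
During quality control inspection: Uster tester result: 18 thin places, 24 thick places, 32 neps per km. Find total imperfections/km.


Formula: Total = thin places + thick places + neps
Total = 18 + 24 + 32
Total = 74 imperfections/km

74 imperfections/km


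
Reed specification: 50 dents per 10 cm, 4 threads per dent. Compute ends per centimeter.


Formula: EPC = (dents per 10 cm * ends per dent) / 10
Step 1: Total ends per 10 cm = 50 * 4 = 200
Step 2: EPC = 200 / 10 = 20.0 ends/cm

20.0 ends/cm


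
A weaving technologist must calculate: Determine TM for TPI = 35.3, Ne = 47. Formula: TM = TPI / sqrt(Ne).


Formula: TM = TPI / sqrt(Ne)
Step 1: sqrt(Ne) = sqrt(47) = 6.8557
Step 2: TM = 35.3 / 6.8557 = 5.15

5.15 TM


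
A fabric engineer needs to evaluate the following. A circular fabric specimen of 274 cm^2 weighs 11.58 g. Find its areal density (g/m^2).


Formula: GSM = mass_g / area_m2
Step 1: Convert area: 274 cm^2 = 274 / 10000 = 0.0274 m^2
Step 2: GSM = 11.58 g / 0.0274 m^2 = 422.6 g/m^2

422.6 g/m^2


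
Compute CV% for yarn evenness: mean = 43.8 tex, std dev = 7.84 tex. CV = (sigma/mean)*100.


Formula: CV% = (standard deviation / mean) * 100
Step 1: Ratio = 7.84 / 43.8 = 0.178995
Step 2: CV% = 0.178995 * 100 = 17.8995% ≈ 17.9%

17.9%


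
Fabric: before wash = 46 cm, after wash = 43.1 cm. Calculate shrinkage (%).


Formula: Shrinkage% = ((L_before - L_after) / L_before) * 100
Step 1: Shrinkage = 46 - 43.1 = 2.9 cm
Step 2: Shrinkage% = (2.9 / 46) * 100
Step 3: Shrinkage% = 0.063043 * 100 = 6.3043% ≈ 6.3%

6.3%


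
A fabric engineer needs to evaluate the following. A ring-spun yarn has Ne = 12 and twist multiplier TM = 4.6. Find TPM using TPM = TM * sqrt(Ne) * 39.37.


Formula: TPM = TM * sqrt(Ne) * 39.37
Step 1: sqrt(Ne) = sqrt(12) = 3.4641
Step 2: TM * sqrt(Ne) = 4.6 * 3.4641 = 15.9349
Step 3: TPM = 15.9349 * 39.37 = 627 twists/m

627 twists/m


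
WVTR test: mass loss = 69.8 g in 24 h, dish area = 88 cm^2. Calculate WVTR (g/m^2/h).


Formula: WVTR = mass_loss / (area * time)
Step 1: Convert area: 88 cm^2 = 0.0088 m^2
Step 2: WVTR = 69.8 g / (0.0088 m^2 * 24 h)
Step 3: WVTR = 69.8 / 0.2112 = 330.5 g/m^2/h

330.5 g/m^2/h


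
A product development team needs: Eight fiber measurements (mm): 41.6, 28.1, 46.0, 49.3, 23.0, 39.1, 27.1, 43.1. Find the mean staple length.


Formula: Mean = sum of lengths / count
Sum = 41.6 + 28.1 + 46.0 + 49.3 + 23.0 + 39.1 + 27.1 + 43.1
Sum = 297.3 mm
Mean = 297.3 / 8 = 37.16 mm

37.16 mm


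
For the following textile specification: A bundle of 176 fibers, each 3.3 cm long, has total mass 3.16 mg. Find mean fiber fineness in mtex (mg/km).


Formula: fineness (mtex) = mass (mg) / total length (km) = (mass_mg / total_length_m) * 1000
Step 1: Convert fiber length: 3.3 cm = 0.033 m
Step 2: Total fiber length = 176 * 0.033 = 5.808 m
Step 3: Linear density = 3.16 mg / 5.808 m = 0.5441 mg/m
Step 4: fineness = 0.5441 * 1000 = 544.1 mtex

544.1 mtex


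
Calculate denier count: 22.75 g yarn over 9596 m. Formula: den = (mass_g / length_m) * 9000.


Formula: den = (mass_g / length_m) * 9000
Substituting: den = (22.75 / 9596) * 9000
Intermediate: 22.75 / 9596 = 0.00237078 g/m
den = 0.00237078 * 9000 = 21.3 denier

21.3 denier


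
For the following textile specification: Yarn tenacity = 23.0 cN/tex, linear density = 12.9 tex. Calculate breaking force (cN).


Formula: Breaking force = Tenacity * Linear density
F = 23.0 cN/tex * 12.9 tex
F = 296.70 cN

296.70 cN


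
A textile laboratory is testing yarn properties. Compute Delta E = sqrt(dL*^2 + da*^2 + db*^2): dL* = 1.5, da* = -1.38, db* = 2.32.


Formula: Delta E = sqrt(dL*^2 + da*^2 + db*^2)
Step 1: dL*^2 = 1.5^2 = 2.25
Step 2: da*^2 = (-1.38)^2 = 1.9044
Step 3: db*^2 = 2.32^2 = 5.3824
Step 4: Sum = 2.25 + 1.9044 + 5.3824 = 9.5368
Step 5: Delta E = sqrt(9.5368) = 3.09

3.09 Delta E


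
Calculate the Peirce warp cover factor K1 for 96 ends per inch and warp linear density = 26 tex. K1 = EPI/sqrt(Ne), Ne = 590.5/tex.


Formula: K1 = EPI / sqrt(Ne), with Ne = 590.5 / tex_warp
Step 1: Ne = 590.5 / 26 = 22.712
Step 2: sqrt(Ne) = sqrt(22.712) = 4.7657
Step 3: K1 = 96 / 4.7657 = 20.1

20.1


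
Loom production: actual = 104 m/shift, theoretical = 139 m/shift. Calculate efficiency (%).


Formula: Efficiency% = (Actual output / Theoretical output) * 100
Efficiency% = (104 / 139) * 100
Efficiency% = 0.748201 * 100 = 74.8201% ≈ 74.8%

74.8%


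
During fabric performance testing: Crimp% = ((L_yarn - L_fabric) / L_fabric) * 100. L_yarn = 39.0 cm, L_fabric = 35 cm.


Formula: Crimp% = ((L_yarn - L_fabric) / L_fabric) * 100
Step 1: Extension = 39.0 - 35 = 4.0 cm
Step 2: Crimp% = (4.0 / 35) * 100
Step 3: Crimp% = 0.114286 * 100 = 11.4286% ≈ 11.4%

11.4%


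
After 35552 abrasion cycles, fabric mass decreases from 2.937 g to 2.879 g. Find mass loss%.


Formula: Mass loss% = ((m_before - m_after) / m_before) * 100
Step 1: Mass loss = 2.937 - 2.879 = 0.058 g
Step 2: Ratio = 0.058 / 2.937 = 0.019748
Step 3: Mass loss% = 0.019748 * 100 = 1.9748% ≈ 1.97%

1.97%


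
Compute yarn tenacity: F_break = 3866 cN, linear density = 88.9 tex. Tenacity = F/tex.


Formula: Tenacity = Breaking force / Linear density
Tenacity = 3866 cN / 88.9 tex
Tenacity = 43.49 cN/tex

43.49 cN/tex


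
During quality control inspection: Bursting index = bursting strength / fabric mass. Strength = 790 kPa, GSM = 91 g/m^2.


Formula: Bursting Index = Bursting Strength / Fabric GSM
BI = 790 kPa / 91 g/m^2
BI = 8.681 kPa/(g/m^2)

8.681 kPa/(g/m^2)


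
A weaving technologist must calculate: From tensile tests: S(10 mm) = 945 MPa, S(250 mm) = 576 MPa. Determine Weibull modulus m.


Formula: m = ln(L1/L2) / ln(S2/S1)
Step 1: ln(L1/L2) = ln(10/250) = -3.21888
Step 2: S2/S1 = 576/945 = 0.60952
Step 3: ln(S2/S1) = ln(0.60952) = -0.49508
Step 4: m = -3.21888 / -0.49508 = 6.50

6.50 (Weibull m)


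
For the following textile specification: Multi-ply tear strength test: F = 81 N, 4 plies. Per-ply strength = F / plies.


Formula: Per-ply strength = Total force / Number of plies
Per-ply = 81 N / 4
Per-ply = 20.25 N

20.25 N


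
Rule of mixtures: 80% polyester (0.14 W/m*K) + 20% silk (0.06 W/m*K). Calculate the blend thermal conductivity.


Formula: Blend property = (fraction_A * property_A) + (fraction_B * property_B)
Step 1: Contribution A = 80/100 * 0.14 W/m*K = 0.112 W/m*K
Step 2: Contribution B = 20/100 * 0.06 W/m*K = 0.012 W/m*K
Step 3: Blend thermal conductivity = 0.112 + 0.012 = 0.124 W/m*K

0.124 W/m*K


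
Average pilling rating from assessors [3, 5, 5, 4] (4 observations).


Formula: Mean = sum / count
Sum = 3 + 5 + 5 + 4 = 17
Mean = 17 / 4 = 4.3

4.3


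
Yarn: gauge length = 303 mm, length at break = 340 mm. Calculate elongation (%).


Formula: Elongation (%) = ((L_break - L0) / L0) * 100
Step 1: Extension = 340 - 303 = 37 mm
Step 2: Elongation = (37 / 303) * 100
Step 3: Elongation = 0.122112 * 100 = 12.2112% ≈ 12.2%

12.2%


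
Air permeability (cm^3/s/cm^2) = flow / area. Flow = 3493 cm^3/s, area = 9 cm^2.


Formula: Air Permeability = Airflow / Test Area
AP = 3493 cm^3/s / 9 cm^2
AP = 388.1 cm^3/s/cm^2

388.1 cm^3/s/cm^2


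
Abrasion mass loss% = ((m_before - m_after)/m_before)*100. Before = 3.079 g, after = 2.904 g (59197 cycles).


Formula: Mass loss% = ((m_before - m_after) / m_before) * 100
Step 1: Mass loss = 3.079 - 2.904 = 0.175 g
Step 2: Ratio = 0.175 / 3.079 = 0.0568366
Step 3: Mass loss% = 0.0568366 * 100 = 5.68366% ≈ 5.68%

5.68%


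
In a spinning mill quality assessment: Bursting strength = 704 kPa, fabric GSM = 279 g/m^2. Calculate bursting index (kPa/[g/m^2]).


Formula: Bursting Index = Bursting Strength / Fabric GSM
BI = 704 kPa / 279 g/m^2
BI = 2.523 kPa/(g/m^2)

2.523 kPa/(g/m^2)


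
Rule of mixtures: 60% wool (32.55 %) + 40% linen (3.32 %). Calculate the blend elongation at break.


Formula: Blend property = (fraction_A * property_A) + (fraction_B * property_B)
Step 1: Contribution A = 60/100 * 32.55 % = 19.53 %
Step 2: Contribution B = 40/100 * 3.32 % = 1.328 %
Step 3: Blend elongation at break = 19.53 + 1.328 = 20.858 %

20.858 %


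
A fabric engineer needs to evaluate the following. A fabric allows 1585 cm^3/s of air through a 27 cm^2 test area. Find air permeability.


Formula: Air Permeability = Airflow / Test Area
AP = 1585 cm^3/s / 27 cm^2
AP = 58.7 cm^3/s/cm^2

58.7 cm^3/s/cm^2


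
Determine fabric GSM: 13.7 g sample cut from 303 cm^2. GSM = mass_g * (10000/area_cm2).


Formula: GSM = mass_g / area_m2
Step 1: Convert area: 303 cm^2 = 303 / 10000 = 0.0303 m^2
Step 2: GSM = 13.7 g / 0.0303 m^2 = 452.1 g/m^2

452.1 g/m^2


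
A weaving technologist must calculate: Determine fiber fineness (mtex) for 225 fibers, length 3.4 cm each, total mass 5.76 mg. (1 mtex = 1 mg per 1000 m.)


Formula: fineness (mtex) = mass (mg) / total length (km) = (mass_mg / total_length_m) * 1000
Step 1: Convert fiber length: 3.4 cm = 0.034 m
Step 2: Total fiber length = 225 * 0.034 = 7.65 m
Step 3: Linear density = 5.76 mg / 7.65 m = 0.7529 mg/m
Step 4: fineness = 0.7529 * 1000 = 752.9 mtex

752.9 mtex


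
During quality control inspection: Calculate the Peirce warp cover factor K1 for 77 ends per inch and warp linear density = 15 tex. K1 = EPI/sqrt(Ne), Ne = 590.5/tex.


Formula: K1 = EPI / sqrt(Ne), with Ne = 590.5 / tex_warp
Step 1: Ne = 590.5 / 15 = 39.367
Step 2: sqrt(Ne) = sqrt(39.367) = 6.2743
Step 3: K1 = 77 / 6.2743 = 12.3

12.3


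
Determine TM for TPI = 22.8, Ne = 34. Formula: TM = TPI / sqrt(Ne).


Formula: TM = TPI / sqrt(Ne)
Step 1: sqrt(Ne) = sqrt(34) = 5.831
Step 2: TM = 22.8 / 5.831 = 3.91

3.91 TM


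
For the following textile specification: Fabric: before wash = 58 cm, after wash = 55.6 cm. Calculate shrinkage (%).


Formula: Shrinkage% = ((L_before - L_after) / L_before) * 100
Step 1: Shrinkage = 58 - 55.6 = 2.4 cm
Step 2: Shrinkage% = (2.4 / 58) * 100
Step 3: Shrinkage% = 0.041379 * 100 = 4.1379% ≈ 4.1%

4.1%


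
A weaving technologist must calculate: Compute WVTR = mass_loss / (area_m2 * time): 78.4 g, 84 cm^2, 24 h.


Formula: WVTR = mass_loss / (area * time)
Step 1: Convert area: 84 cm^2 = 0.0084 m^2
Step 2: WVTR = 78.4 g / (0.0084 m^2 * 24 h)
Step 3: WVTR = 78.4 / 0.2016 = 388.9 g/m^2/h

388.9 g/m^2/h


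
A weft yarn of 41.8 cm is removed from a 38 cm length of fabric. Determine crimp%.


Formula: Crimp% = ((L_yarn - L_fabric) / L_fabric) * 100
Step 1: Extension = 41.8 - 38 = 3.8 cm
Step 2: Crimp% = (3.8 / 38) * 100
Step 3: Crimp% = 0.1 * 100 = 10.0%

10.0%


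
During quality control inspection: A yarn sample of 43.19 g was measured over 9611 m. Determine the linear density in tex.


Formula: Tex = (mass_g / length_m) * 1000
Substituting: Tex = (43.19 / 9611) * 1000
Intermediate: 43.19 / 9611 = 0.00449381 g/m
Tex = 0.00449381 * 1000 = 4.49 tex

4.49 tex


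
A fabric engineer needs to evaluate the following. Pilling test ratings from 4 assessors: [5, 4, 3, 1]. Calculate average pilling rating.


Formula: Mean = sum / count
Sum = 5 + 4 + 3 + 1 = 13
Mean = 13 / 4 = 3.3

3.3


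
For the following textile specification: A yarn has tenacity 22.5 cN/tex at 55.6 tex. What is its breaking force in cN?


Formula: Breaking force = Tenacity * Linear density
F = 22.5 cN/tex * 55.6 tex
F = 1251.00 cN

1251.00 cN


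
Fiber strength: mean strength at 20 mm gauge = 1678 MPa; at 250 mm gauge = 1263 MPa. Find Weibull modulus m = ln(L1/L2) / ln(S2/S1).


Formula: m = ln(L1/L2) / ln(S2/S1)
Step 1: ln(L1/L2) = ln(20/250) = -2.52573
Step 2: S2/S1 = 1263/1678 = 0.75268
Step 3: ln(S2/S1) = ln(0.75268) = -0.28412
Step 4: m = -2.52573 / -0.28412 = 8.89

8.89 (Weibull m)


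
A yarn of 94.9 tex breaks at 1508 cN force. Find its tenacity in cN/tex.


Formula: Tenacity = Breaking force / Linear density
Tenacity = 1508 cN / 94.9 tex
Tenacity = 15.89 cN/tex

15.89 cN/tex


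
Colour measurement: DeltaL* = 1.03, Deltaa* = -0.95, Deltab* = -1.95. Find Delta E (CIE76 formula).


Formula: Delta E = sqrt(dL*^2 + da*^2 + db*^2)
Step 1: dL*^2 = 1.03^2 = 1.0609
Step 2: da*^2 = (-0.95)^2 = 0.9025
Step 3: db*^2 = (-1.95)^2 = 3.8025
Step 4: Sum = 1.0609 + 0.9025 + 3.8025 = 5.7659
Step 5: Delta E = sqrt(5.7659) = 2.4

2.4 Delta E


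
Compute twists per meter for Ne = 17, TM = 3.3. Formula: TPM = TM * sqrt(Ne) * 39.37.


Formula: TPM = TM * sqrt(Ne) * 39.37
Step 1: sqrt(Ne) = sqrt(17) = 4.1231
Step 2: TM * sqrt(Ne) = 3.3 * 4.1231 = 13.6062
Step 3: TPM = 13.6062 * 39.37 = 536 twists/m

536 twists/m


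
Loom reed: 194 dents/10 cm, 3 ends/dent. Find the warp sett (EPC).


Formula: EPC = (dents per 10 cm * ends per dent) / 10
Step 1: Total ends per 10 cm = 194 * 3 = 582
Step 2: EPC = 582 / 10 = 58.2 ends/cm

58.2 ends/cm


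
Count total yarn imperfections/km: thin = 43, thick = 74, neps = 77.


Formula: Total = thin places + thick places + neps
Total = 43 + 74 + 77
Total = 194 imperfections/km

194 imperfections/km


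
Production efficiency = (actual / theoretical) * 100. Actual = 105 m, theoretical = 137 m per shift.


Formula: Efficiency% = (Actual output / Theoretical output) * 100
Efficiency% = (105 / 137) * 100
Efficiency% = 0.766423 * 100 = 76.6423% ≈ 76.6%

76.6%


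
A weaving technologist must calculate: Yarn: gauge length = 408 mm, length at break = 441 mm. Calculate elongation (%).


Formula: Elongation (%) = ((L_break - L0) / L0) * 100
Step 1: Extension = 441 - 408 = 33 mm
Step 2: Elongation = (33 / 408) * 100
Step 3: Elongation = 0.080882 * 100 = 8.0882% ≈ 8.1%

8.1%


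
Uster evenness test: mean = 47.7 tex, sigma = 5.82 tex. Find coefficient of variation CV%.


Formula: CV% = (standard deviation / mean) * 100
Step 1: Ratio = 5.82 / 47.7 = 0.122013
Step 2: CV% = 0.122013 * 100 = 12.2013% ≈ 12.2%

12.2%


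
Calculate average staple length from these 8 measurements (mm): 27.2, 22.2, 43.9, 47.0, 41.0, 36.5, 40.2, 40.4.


Formula: Mean = sum of lengths / count
Sum = 27.2 + 22.2 + 43.9 + 47.0 + 41.0 + 36.5 + 40.2 + 40.4
Sum = 298.4 mm
Mean = 298.4 / 8 = 37.30 mm

37.30 mm


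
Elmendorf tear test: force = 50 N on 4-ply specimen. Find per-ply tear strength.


Formula: Per-ply strength = Total force / Number of plies
Per-ply = 50 N / 4
Per-ply = 12.5 N

12.5 N


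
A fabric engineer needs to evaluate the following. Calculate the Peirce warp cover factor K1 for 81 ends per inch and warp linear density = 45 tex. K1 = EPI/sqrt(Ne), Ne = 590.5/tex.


Formula: K1 = EPI / sqrt(Ne), with Ne = 590.5 / tex_warp
Step 1: Ne = 590.5 / 45 = 13.122
Step 2: sqrt(Ne) = sqrt(13.122) = 3.6224
Step 3: K1 = 81 / 3.6224 = 22.4

22.4


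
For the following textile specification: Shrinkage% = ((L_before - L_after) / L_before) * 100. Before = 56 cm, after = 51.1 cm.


Formula: Shrinkage% = ((L_before - L_after) / L_before) * 100
Step 1: Shrinkage = 56 - 51.1 = 4.9 cm
Step 2: Shrinkage% = (4.9 / 56) * 100
Step 3: Shrinkage% = 0.0875 * 100 = 8.75% ≈ 8.8%

8.8%


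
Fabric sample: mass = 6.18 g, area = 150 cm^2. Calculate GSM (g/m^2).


Formula: GSM = mass_g / area_m2
Step 1: Convert area: 150 cm^2 = 150 / 10000 = 0.015 m^2
Step 2: GSM = 6.18 g / 0.015 m^2 = 412.0 g/m^2

412.0 g/m^2


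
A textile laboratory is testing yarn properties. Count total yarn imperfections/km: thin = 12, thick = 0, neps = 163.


Formula: Total = thin places + thick places + neps
Total = 12 + 0 + 163
Total = 175 imperfections/km

175 imperfections/km


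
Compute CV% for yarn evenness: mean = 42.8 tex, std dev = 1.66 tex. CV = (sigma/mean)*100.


Formula: CV% = (standard deviation / mean) * 100
Step 1: Ratio = 1.66 / 42.8 = 0.038785
Step 2: CV% = 0.038785 * 100 = 3.8785% ≈ 3.9%

3.9%


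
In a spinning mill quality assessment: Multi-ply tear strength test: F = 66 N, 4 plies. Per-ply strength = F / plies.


Formula: Per-ply strength = Total force / Number of plies
Per-ply = 66 N / 4
Per-ply = 16.5 N

16.5 N


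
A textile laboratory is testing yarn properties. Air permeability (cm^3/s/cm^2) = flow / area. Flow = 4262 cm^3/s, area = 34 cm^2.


Formula: Air Permeability = Airflow / Test Area
AP = 4262 cm^3/s / 34 cm^2
AP = 125.4 cm^3/s/cm^2

125.4 cm^3/s/cm^2


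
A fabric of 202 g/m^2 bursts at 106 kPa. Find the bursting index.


Formula: Bursting Index = Bursting Strength / Fabric GSM
BI = 106 kPa / 202 g/m^2
BI = 0.525 kPa/(g/m^2)

0.525 kPa/(g/m^2)


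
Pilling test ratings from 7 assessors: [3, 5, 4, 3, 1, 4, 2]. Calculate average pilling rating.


Formula: Mean = sum / count
Sum = 3 + 5 + 4 + 3 + 1 + 4 + 2 = 22
Mean = 22 / 7 = 3.1

3.1


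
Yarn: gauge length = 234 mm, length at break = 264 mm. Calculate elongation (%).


Formula: Elongation (%) = ((L_break - L0) / L0) * 100
Step 1: Extension = 264 - 234 = 30 mm
Step 2: Elongation = (30 / 234) * 100
Step 3: Elongation = 0.128205 * 100 = 12.8205% ≈ 12.8%

12.8%


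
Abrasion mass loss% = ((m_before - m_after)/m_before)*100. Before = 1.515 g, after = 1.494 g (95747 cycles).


Formula: Mass loss% = ((m_before - m_after) / m_before) * 100
Step 1: Mass loss = 1.515 - 1.494 = 0.021 g
Step 2: Ratio = 0.021 / 1.515 = 0.0138614
Step 3: Mass loss% = 0.0138614 * 100 = 1.38614% ≈ 1.39%

1.39%


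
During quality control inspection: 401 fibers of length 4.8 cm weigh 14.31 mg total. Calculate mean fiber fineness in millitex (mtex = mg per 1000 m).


Formula: fineness (mtex) = mass (mg) / total length (km) = (mass_mg / total_length_m) * 1000
Step 1: Convert fiber length: 4.8 cm = 0.048 m
Step 2: Total fiber length = 401 * 0.048 = 19.248 m
Step 3: Linear density = 14.31 mg / 19.248 m = 0.7435 mg/m
Step 4: fineness = 0.7435 * 1000 = 743.5 mtex

743.5 mtex


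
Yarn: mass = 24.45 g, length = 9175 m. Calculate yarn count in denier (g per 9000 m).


Formula: den = (mass_g / length_m) * 9000
Substituting: den = (24.45 / 9175) * 9000
Intermediate: 24.45 / 9175 = 0.00266485 g/m
den = 0.00266485 * 9000 = 24.0 denier

24.0 denier


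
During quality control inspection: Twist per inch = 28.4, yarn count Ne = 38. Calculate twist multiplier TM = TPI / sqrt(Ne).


Formula: TM = TPI / sqrt(Ne)
Step 1: sqrt(Ne) = sqrt(38) = 6.1644
Step 2: TM = 28.4 / 6.1644 = 4.61

4.61 TM


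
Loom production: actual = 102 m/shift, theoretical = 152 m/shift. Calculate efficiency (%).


Formula: Efficiency% = (Actual output / Theoretical output) * 100
Efficiency% = (102 / 152) * 100
Efficiency% = 0.671053 * 100 = 67.1053% ≈ 67.1%

67.1%


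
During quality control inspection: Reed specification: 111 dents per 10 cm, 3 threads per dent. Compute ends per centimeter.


Formula: EPC = (dents per 10 cm * ends per dent) / 10
Step 1: Total ends per 10 cm = 111 * 3 = 333
Step 2: EPC = 333 / 10 = 33.3 ends/cm

33.3 ends/cm


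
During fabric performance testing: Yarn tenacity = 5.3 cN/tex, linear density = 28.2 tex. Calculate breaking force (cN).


Formula: Breaking force = Tenacity * Linear density
F = 5.3 cN/tex * 28.2 tex
F = 149.46 cN

149.46 cN


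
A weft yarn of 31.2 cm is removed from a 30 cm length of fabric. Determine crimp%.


Formula: Crimp% = ((L_yarn - L_fabric) / L_fabric) * 100
Step 1: Extension = 31.2 - 30 = 1.2 cm
Step 2: Crimp% = (1.2 / 30) * 100
Step 3: Crimp% = 0.04 * 100 = 4.0%

4.0%


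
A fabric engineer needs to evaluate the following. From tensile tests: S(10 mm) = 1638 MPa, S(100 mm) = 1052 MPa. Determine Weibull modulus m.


Formula: m = ln(L1/L2) / ln(S2/S1)
Step 1: ln(L1/L2) = ln(10/100) = -2.30259
Step 2: S2/S1 = 1052/1638 = 0.64225
Step 3: ln(S2/S1) = ln(0.64225) = -0.44278
Step 4: m = -2.30259 / -0.44278 = 5.20

5.20 (Weibull m)


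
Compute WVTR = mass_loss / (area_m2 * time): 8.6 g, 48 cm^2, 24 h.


Formula: WVTR = mass_loss / (area * time)
Step 1: Convert area: 48 cm^2 = 0.0048 m^2
Step 2: WVTR = 8.6 g / (0.0048 m^2 * 24 h)
Step 3: WVTR = 8.6 / 0.1152 = 74.7 g/m^2/h

74.7 g/m^2/h


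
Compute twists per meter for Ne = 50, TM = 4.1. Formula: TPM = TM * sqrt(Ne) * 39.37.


Formula: TPM = TM * sqrt(Ne) * 39.37
Step 1: sqrt(Ne) = sqrt(50) = 7.0711
Step 2: TM * sqrt(Ne) = 4.1 * 7.0711 = 28.9915
Step 3: TPM = 28.9915 * 39.37 = 1141 twists/m

1141 twists/m


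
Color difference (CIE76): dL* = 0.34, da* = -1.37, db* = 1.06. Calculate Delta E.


Formula: Delta E = sqrt(dL*^2 + da*^2 + db*^2)
Step 1: dL*^2 = 0.34^2 = 0.1156
Step 2: da*^2 = (-1.37)^2 = 1.8769
Step 3: db*^2 = 1.06^2 = 1.1236
Step 4: Sum = 0.1156 + 1.8769 + 1.1236 = 3.1161
Step 5: Delta E = sqrt(3.1161) = 1.77

1.77 Delta E


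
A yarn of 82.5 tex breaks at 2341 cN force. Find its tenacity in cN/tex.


Formula: Tenacity = Breaking force / Linear density
Tenacity = 2341 cN / 82.5 tex
Tenacity = 28.38 cN/tex

28.38 cN/tex


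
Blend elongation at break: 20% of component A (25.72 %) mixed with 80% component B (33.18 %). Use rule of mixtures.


Formula: Blend property = (fraction_A * property_A) + (fraction_B * property_B)
Step 1: Contribution A = 20/100 * 25.72 % = 5.144 %
Step 2: Contribution B = 80/100 * 33.18 % = 26.544 %
Step 3: Blend elongation at break = 5.144 + 26.544 = 31.688 %

31.688 %


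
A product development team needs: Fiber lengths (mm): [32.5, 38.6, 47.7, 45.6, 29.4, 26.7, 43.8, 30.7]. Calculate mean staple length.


Formula: Mean = sum of lengths / count
Sum = 32.5 + 38.6 + 47.7 + 45.6 + 29.4 + 26.7 + 43.8 + 30.7
Sum = 295.0 mm
Mean = 295.0 / 8 = 36.88 mm

36.88 mm


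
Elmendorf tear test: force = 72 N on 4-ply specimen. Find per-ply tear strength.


Formula: Per-ply strength = Total force / Number of plies
Per-ply = 72 N / 4
Per-ply = 18 N

18 N


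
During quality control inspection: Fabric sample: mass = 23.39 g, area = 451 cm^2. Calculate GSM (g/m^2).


Formula: GSM = mass_g / area_m2
Step 1: Convert area: 451 cm^2 = 451 / 10000 = 0.0451 m^2
Step 2: GSM = 23.39 g / 0.0451 m^2 = 518.6 g/m^2

518.6 g/m^2


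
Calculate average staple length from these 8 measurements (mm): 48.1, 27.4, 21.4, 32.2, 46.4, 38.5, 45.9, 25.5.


Formula: Mean = sum of lengths / count
Sum = 48.1 + 27.4 + 21.4 + 32.2 + 46.4 + 38.5 + 45.9 + 25.5
Sum = 285.4 mm
Mean = 285.4 / 8 = 35.68 mm

35.68 mm


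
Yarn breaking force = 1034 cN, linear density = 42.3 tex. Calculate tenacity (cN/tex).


Formula: Tenacity = Breaking force / Linear density
Tenacity = 1034 cN / 42.3 tex
Tenacity = 24.44 cN/tex

24.44 cN/tex


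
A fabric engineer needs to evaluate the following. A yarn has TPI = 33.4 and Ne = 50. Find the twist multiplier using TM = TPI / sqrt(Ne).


Formula: TM = TPI / sqrt(Ne)
Step 1: sqrt(Ne) = sqrt(50) = 7.0711
Step 2: TM = 33.4 / 7.0711 = 4.72

4.72 TM


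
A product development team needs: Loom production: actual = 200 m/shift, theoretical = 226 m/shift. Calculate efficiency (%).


Formula: Efficiency% = (Actual output / Theoretical output) * 100
Efficiency% = (200 / 226) * 100
Efficiency% = 0.884956 * 100 = 88.4956% ≈ 88.5%

88.5%


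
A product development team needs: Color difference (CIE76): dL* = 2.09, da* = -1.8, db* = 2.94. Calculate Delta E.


Formula: Delta E = sqrt(dL*^2 + da*^2 + db*^2)
Step 1: dL*^2 = 2.09^2 = 4.3681
Step 2: da*^2 = (-1.8)^2 = 3.24
Step 3: db*^2 = 2.94^2 = 8.6436
Step 4: Sum = 4.3681 + 3.24 + 8.6436 = 16.2517
Step 5: Delta E = sqrt(16.2517) = 4.03

4.03 Delta E


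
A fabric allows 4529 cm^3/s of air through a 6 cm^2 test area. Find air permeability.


Formula: Air Permeability = Airflow / Test Area
AP = 4529 cm^3/s / 6 cm^2
AP = 754.8 cm^3/s/cm^2

754.8 cm^3/s/cm^2


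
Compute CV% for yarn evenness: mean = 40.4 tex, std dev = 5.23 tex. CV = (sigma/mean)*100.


Formula: CV% = (standard deviation / mean) * 100
Step 1: Ratio = 5.23 / 40.4 = 0.129455
Step 2: CV% = 0.129455 * 100 = 12.9455% ≈ 12.9%

12.9%


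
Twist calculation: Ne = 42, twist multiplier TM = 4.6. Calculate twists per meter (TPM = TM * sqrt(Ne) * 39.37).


Formula: TPM = TM * sqrt(Ne) * 39.37
Step 1: sqrt(Ne) = sqrt(42) = 6.4807
Step 2: TM * sqrt(Ne) = 4.6 * 6.4807 = 29.8112
Step 3: TPM = 29.8112 * 39.37 = 1174 twists/m

1174 twists/m


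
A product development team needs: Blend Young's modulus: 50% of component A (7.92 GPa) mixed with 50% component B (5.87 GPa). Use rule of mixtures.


Formula: Blend property = (fraction_A * property_A) + (fraction_B * property_B)
Step 1: Contribution A = 50/100 * 7.92 GPa = 3.96 GPa
Step 2: Contribution B = 50/100 * 5.87 GPa = 2.935 GPa
Step 3: Blend Young's modulus = 3.96 + 2.935 = 6.895 GPa

6.895 GPa


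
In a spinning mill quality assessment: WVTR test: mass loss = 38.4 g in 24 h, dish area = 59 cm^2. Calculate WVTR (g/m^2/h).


Formula: WVTR = mass_loss / (area * time)
Step 1: Convert area: 59 cm^2 = 0.0059 m^2
Step 2: WVTR = 38.4 g / (0.0059 m^2 * 24 h)
Step 3: WVTR = 38.4 / 0.1416 = 271.2 g/m^2/h

271.2 g/m^2/h


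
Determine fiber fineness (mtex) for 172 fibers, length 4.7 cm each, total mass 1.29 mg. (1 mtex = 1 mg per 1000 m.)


Formula: fineness (mtex) = mass (mg) / total length (km) = (mass_mg / total_length_m) * 1000
Step 1: Convert fiber length: 4.7 cm = 0.047 m
Step 2: Total fiber length = 172 * 0.047 = 8.084 m
Step 3: Linear density = 1.29 mg / 8.084 m = 0.1596 mg/m
Step 4: fineness = 0.1596 * 1000 = 159.6 mtex

159.6 mtex


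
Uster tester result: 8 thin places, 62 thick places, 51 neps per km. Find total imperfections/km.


Formula: Total = thin places + thick places + neps
Total = 8 + 62 + 51
Total = 121 imperfections/km

121 imperfections/km


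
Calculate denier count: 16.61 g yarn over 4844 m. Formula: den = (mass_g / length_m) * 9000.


Formula: den = (mass_g / length_m) * 9000
Substituting: den = (16.61 / 4844) * 9000
Intermediate: 16.61 / 4844 = 0.00342898 g/m
den = 0.00342898 * 9000 = 30.9 denier

30.9 denier


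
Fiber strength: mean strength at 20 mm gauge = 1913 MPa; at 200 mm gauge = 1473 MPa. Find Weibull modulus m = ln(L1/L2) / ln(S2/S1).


Formula: m = ln(L1/L2) / ln(S2/S1)
Step 1: ln(L1/L2) = ln(20/200) = -2.30259
Step 2: S2/S1 = 1473/1913 = 0.76999
Step 3: ln(S2/S1) = ln(0.76999) = -0.26138
Step 4: m = -2.30259 / -0.26138 = 8.81

8.81 (Weibull m)


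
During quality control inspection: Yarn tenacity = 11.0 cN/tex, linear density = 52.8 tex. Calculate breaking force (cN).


Formula: Breaking force = Tenacity * Linear density
F = 11.0 cN/tex * 52.8 tex
F = 580.80 cN

580.80 cN


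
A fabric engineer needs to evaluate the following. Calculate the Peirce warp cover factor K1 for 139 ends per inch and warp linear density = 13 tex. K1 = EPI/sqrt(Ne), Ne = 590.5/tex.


Formula: K1 = EPI / sqrt(Ne), with Ne = 590.5 / tex_warp
Step 1: Ne = 590.5 / 13 = 45.423
Step 2: sqrt(Ne) = sqrt(45.423) = 6.7397
Step 3: K1 = 139 / 6.7397 = 20.6

20.6


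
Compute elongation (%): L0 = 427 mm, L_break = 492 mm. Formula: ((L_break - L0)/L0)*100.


Formula: Elongation (%) = ((L_break - L0) / L0) * 100
Step 1: Extension = 492 - 427 = 65 mm
Step 2: Elongation = (65 / 427) * 100
Step 3: Elongation = 0.152225 * 100 = 15.2225% ≈ 15.2%

15.2%


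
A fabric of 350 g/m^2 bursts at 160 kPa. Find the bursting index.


Formula: Bursting Index = Bursting Strength / Fabric GSM
BI = 160 kPa / 350 g/m^2
BI = 0.457 kPa/(g/m^2)

0.457 kPa/(g/m^2)


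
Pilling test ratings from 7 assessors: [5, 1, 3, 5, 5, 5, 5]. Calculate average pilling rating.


Formula: Mean = sum / count
Sum = 5 + 1 + 3 + 5 + 5 + 5 + 5 = 29
Mean = 29 / 7 = 4.1

4.1


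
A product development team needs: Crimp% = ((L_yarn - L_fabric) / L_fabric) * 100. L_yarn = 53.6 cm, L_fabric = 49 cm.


Formula: Crimp% = ((L_yarn - L_fabric) / L_fabric) * 100
Step 1: Extension = 53.6 - 49 = 4.6 cm
Step 2: Crimp% = (4.6 / 49) * 100
Step 3: Crimp% = 0.093878 * 100 = 9.3878% ≈ 9.4%

9.4%


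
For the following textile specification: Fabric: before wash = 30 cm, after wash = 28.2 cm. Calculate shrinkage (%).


Formula: Shrinkage% = ((L_before - L_after) / L_before) * 100
Step 1: Shrinkage = 30 - 28.2 = 1.8 cm
Step 2: Shrinkage% = (1.8 / 30) * 100
Step 3: Shrinkage% = 0.06 * 100 = 6.0%

6.0%


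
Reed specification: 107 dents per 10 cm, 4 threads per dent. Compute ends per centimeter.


Formula: EPC = (dents per 10 cm * ends per dent) / 10
Step 1: Total ends per 10 cm = 107 * 4 = 428
Step 2: EPC = 428 / 10 = 42.8 ends/cm

42.8 ends/cm


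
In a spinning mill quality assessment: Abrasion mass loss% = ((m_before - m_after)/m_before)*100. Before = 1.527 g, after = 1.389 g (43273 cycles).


Formula: Mass loss% = ((m_before - m_after) / m_before) * 100
Step 1: Mass loss = 1.527 - 1.389 = 0.138 g
Step 2: Ratio = 0.138 / 1.527 = 0.0903733
Step 3: Mass loss% = 0.0903733 * 100 = 9.03733% ≈ 9.04%

9.04%


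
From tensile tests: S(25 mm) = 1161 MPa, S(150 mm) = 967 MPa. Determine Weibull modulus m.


Formula: m = ln(L1/L2) / ln(S2/S1)
Step 1: ln(L1/L2) = ln(25/150) = -1.79176
Step 2: S2/S1 = 967/1161 = 0.8329
Step 3: ln(S2/S1) = ln(0.8329) = -0.18284
Step 4: m = -1.79176 / -0.18284 = 9.80

9.80 (Weibull m)


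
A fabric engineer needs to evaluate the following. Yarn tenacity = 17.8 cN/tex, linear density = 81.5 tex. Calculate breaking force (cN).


Formula: Breaking force = Tenacity * Linear density
F = 17.8 cN/tex * 81.5 tex
F = 1450.70 cN

1450.70 cN


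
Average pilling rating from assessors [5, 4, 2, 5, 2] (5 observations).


Formula: Mean = sum / count
Sum = 5 + 4 + 2 + 5 + 2 = 18
Mean = 18 / 5 = 3.6

3.6


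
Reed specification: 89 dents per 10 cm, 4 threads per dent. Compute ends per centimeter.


Formula: EPC = (dents per 10 cm * ends per dent) / 10
Step 1: Total ends per 10 cm = 89 * 4 = 356
Step 2: EPC = 356 / 10 = 35.6 ends/cm

35.6 ends/cm


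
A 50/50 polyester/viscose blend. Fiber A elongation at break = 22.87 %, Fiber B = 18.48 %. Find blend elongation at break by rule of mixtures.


Formula: Blend property = (fraction_A * property_A) + (fraction_B * property_B)
Step 1: Contribution A = 50/100 * 22.87 % = 11.435 %
Step 2: Contribution B = 50/100 * 18.48 % = 9.24 %
Step 3: Blend elongation at break = 11.435 + 9.24 = 20.675 %

20.675 %


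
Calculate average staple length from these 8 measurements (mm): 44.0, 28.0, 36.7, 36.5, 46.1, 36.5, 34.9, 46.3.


Formula: Mean = sum of lengths / count
Sum = 44.0 + 28.0 + 36.7 + 36.5 + 46.1 + 36.5 + 34.9 + 46.3
Sum = 309.0 mm
Mean = 309.0 / 8 = 38.63 mm

38.63 mm


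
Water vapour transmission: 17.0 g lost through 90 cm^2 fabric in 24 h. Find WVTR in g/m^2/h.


Formula: WVTR = mass_loss / (area * time)
Step 1: Convert area: 90 cm^2 = 0.009 m^2
Step 2: WVTR = 17.0 g / (0.009 m^2 * 24 h)
Step 3: WVTR = 17.0 / 0.216 = 78.7 g/m^2/h

78.7 g/m^2/h


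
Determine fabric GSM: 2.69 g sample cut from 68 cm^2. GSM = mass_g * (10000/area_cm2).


Formula: GSM = mass_g / area_m2
Step 1: Convert area: 68 cm^2 = 68 / 10000 = 0.0068 m^2
Step 2: GSM = 2.69 g / 0.0068 m^2 = 395.6 g/m^2

395.6 g/m^2


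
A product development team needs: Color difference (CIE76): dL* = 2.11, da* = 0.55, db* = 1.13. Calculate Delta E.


Formula: Delta E = sqrt(dL*^2 + da*^2 + db*^2)
Step 1: dL*^2 = 2.11^2 = 4.4521
Step 2: da*^2 = 0.55^2 = 0.3025
Step 3: db*^2 = 1.13^2 = 1.2769
Step 4: Sum = 4.4521 + 0.3025 + 1.2769 = 6.0315
Step 5: Delta E = sqrt(6.0315) = 2.46

2.46 Delta E


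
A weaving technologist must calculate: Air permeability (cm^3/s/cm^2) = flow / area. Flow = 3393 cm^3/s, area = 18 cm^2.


Formula: Air Permeability = Airflow / Test Area
AP = 3393 cm^3/s / 18 cm^2
AP = 188.5 cm^3/s/cm^2

188.5 cm^3/s/cm^2


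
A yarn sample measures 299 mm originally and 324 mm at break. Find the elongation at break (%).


Formula: Elongation (%) = ((L_break - L0) / L0) * 100
Step 1: Extension = 324 - 299 = 25 mm
Step 2: Elongation = (25 / 299) * 100
Step 3: Elongation = 0.083612 * 100 = 8.3612% ≈ 8.4%

8.4%


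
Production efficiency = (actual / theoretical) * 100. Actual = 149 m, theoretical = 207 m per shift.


Formula: Efficiency% = (Actual output / Theoretical output) * 100
Efficiency% = (149 / 207) * 100
Efficiency% = 0.719807 * 100 = 71.9807% ≈ 72.0%

72.0%


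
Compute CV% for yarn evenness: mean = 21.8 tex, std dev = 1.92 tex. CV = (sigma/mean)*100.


Formula: CV% = (standard deviation / mean) * 100
Step 1: Ratio = 1.92 / 21.8 = 0.088073
Step 2: CV% = 0.088073 * 100 = 8.8073% ≈ 8.8%

8.8%


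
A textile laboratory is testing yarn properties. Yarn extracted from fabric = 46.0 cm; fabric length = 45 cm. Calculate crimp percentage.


Formula: Crimp% = ((L_yarn - L_fabric) / L_fabric) * 100
Step 1: Extension = 46.0 - 45 = 1.0 cm
Step 2: Crimp% = (1.0 / 45) * 100
Step 3: Crimp% = 0.022222 * 100 = 2.2222% ≈ 2.2%

2.2%


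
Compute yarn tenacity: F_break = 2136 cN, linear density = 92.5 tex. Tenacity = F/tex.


Formula: Tenacity = Breaking force / Linear density
Tenacity = 2136 cN / 92.5 tex
Tenacity = 23.09 cN/tex

23.09 cN/tex


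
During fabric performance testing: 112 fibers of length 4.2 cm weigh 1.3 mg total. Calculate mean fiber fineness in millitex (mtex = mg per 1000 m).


Formula: fineness (mtex) = mass (mg) / total length (km) = (mass_mg / total_length_m) * 1000
Step 1: Convert fiber length: 4.2 cm = 0.042 m
Step 2: Total fiber length = 112 * 0.042 = 4.704 m
Step 3: Linear density = 1.3 mg / 4.704 m = 0.2764 mg/m
Step 4: fineness = 0.2764 * 1000 = 276.4 mtex

276.4 mtex


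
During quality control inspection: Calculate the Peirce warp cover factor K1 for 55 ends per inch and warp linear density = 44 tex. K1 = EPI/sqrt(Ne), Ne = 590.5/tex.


Formula: K1 = EPI / sqrt(Ne), with Ne = 590.5 / tex_warp
Step 1: Ne = 590.5 / 44 = 13.42
Step 2: sqrt(Ne) = sqrt(13.42) = 3.6633
Step 3: K1 = 55 / 3.6633 = 15.0

15.0


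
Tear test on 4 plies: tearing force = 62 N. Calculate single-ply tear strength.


Formula: Per-ply strength = Total force / Number of plies
Per-ply = 62 N / 4
Per-ply = 15.5 N

15.5 N


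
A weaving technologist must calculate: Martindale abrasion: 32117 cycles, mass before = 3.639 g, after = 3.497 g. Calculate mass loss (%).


Formula: Mass loss% = ((m_before - m_after) / m_before) * 100
Step 1: Mass loss = 3.639 - 3.497 = 0.142 g
Step 2: Ratio = 0.142 / 3.639 = 0.0390217
Step 3: Mass loss% = 0.0390217 * 100 = 3.90217% ≈ 3.90%

3.90%


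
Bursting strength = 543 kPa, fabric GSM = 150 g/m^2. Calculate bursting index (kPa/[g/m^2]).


Formula: Bursting Index = Bursting Strength / Fabric GSM
BI = 543 kPa / 150 g/m^2
BI = 3.620 kPa/(g/m^2)

3.620 kPa/(g/m^2)


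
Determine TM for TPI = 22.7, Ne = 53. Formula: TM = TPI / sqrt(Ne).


Formula: TM = TPI / sqrt(Ne)
Step 1: sqrt(Ne) = sqrt(53) = 7.2801
Step 2: TM = 22.7 / 7.2801 = 3.12

3.12 TM


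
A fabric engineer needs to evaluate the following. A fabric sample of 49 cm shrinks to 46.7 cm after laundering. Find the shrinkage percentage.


Formula: Shrinkage% = ((L_before - L_after) / L_before) * 100
Step 1: Shrinkage = 49 - 46.7 = 2.3 cm
Step 2: Shrinkage% = (2.3 / 49) * 100
Step 3: Shrinkage% = 0.046939 * 100 = 4.6939% ≈ 4.7%

4.7%


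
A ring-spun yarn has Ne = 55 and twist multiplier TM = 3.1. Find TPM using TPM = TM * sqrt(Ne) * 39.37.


Formula: TPM = TM * sqrt(Ne) * 39.37
Step 1: sqrt(Ne) = sqrt(55) = 7.4162
Step 2: TM * sqrt(Ne) = 3.1 * 7.4162 = 22.9902
Step 3: TPM = 22.9902 * 39.37 = 905 twists/m

905 twists/m


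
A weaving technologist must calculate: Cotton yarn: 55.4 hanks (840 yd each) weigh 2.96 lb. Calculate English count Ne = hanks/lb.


Formula: Ne = hanks / mass_lb
Substituting: Ne = 55.4 / 2.96
Ne = 18.7

18.7 Ne


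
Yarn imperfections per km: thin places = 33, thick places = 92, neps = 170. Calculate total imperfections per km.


Formula: Total = thin places + thick places + neps
Total = 33 + 92 + 170
Total = 295 imperfections/km

295 imperfections/km
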